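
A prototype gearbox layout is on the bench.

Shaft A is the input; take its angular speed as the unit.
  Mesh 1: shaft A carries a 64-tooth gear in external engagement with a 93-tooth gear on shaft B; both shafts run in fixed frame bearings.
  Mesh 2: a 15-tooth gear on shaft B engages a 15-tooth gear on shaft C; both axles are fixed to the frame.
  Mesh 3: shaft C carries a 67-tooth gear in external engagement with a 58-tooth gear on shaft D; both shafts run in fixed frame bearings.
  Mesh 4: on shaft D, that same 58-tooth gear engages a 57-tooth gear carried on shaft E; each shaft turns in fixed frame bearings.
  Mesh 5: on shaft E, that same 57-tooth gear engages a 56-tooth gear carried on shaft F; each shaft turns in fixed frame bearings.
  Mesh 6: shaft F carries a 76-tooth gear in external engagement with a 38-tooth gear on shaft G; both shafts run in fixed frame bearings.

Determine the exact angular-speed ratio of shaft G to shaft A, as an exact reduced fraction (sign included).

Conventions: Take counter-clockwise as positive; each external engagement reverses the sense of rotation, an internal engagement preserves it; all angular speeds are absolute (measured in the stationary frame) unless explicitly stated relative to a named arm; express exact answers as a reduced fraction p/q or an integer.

1072/651

class = fixed-axis compound train [6 meshes; 6 ratios multiply, 6 sense flips]
mesh 1 [64T→93T]: running ratio 64/93, sense −
mesh 2 [15T→15T]: running ratio 64/93, sense +
mesh 3 [67T→58T]: running ratio 2144/2697, sense −
mesh 4 [58T→57T]: running ratio 4288/5301, sense +
mesh 5 [57T→56T]: running ratio 536/651, sense −
mesh 6 [76T→38T]: running ratio 1072/651, sense +
ω_out/ω_in = 1072/651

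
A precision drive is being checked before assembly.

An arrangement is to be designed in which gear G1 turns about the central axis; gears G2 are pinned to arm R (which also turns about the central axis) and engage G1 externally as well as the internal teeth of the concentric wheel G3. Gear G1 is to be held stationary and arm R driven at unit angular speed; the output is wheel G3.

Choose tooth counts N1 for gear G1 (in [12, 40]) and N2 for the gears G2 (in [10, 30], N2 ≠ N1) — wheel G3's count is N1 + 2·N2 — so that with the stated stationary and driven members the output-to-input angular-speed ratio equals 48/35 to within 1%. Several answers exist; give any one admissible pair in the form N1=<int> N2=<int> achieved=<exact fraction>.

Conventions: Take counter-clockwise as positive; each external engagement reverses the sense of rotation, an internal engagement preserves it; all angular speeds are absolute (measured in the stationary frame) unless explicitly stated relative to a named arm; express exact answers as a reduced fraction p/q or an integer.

N1=13 N2=11 achieved=48/35

design class (target 48/35): planetary set
Willis with ω_sun = 0: ω_ring/ω_arm = (N1+N3)/N3; set equal to 48/35  ⇒  N3/N1 = 1/(48/35 − 1) = 35/13
N3 = N1 + 2·N2  ⇒  N2/N1 = (N3/N1 − 1)/2 = (35/13 − 1)/2 = 11/13
smallest multiple with N1 ≥ 12 and N2 ≥ 10: k = 1  ⇒  N1 = 1·13 = 13, N2 = 1·11 = 11 (N1 ≤ 40, N2 ≤ 30, N2 ≠ N1 ✓), N3 = 13 + 2·11 = 35
check: (N1+N3)/N3 with N1 = 13, N3 = 35 gives 48/35; |achieved − target| = 0 ≤ 12/875 ✓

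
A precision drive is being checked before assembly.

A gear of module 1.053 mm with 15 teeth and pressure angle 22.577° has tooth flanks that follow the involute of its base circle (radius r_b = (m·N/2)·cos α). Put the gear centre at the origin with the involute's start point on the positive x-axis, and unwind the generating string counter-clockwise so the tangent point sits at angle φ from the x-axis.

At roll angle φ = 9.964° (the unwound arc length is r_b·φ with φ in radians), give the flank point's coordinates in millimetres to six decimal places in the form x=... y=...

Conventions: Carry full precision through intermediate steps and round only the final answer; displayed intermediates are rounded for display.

recognized (one wheel, involute flank): single-mesh tooth geometry, m = 1.053, N = 15
pitch radius r_p = m·N/2 = 1.053·15/2 = 7.897500
base radius r_b = r_p·cos α = 7.897500·cos 22.577° = 7.292270
roll angle φ = 9.964° = 0.17390461 rad
x = r_b·(cos φ + φ·sin φ) = 7.401707
y = r_b·(sin φ − φ·cos φ) = 0.012746

x=7.401707 y=0.012746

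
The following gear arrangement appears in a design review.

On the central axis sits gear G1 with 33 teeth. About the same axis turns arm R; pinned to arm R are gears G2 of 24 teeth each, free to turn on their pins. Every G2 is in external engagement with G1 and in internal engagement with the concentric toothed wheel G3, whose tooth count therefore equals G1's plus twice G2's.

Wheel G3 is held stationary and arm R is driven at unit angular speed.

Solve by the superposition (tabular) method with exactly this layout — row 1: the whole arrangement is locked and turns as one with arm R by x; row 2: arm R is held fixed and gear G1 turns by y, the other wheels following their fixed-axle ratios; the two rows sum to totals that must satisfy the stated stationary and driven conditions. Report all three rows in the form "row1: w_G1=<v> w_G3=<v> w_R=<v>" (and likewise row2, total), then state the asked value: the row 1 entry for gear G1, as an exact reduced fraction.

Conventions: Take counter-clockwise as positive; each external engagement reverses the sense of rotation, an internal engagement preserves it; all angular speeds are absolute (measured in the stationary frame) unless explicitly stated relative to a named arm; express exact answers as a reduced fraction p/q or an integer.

row1: w_G1=1 w_G3=1 w_R=1
row2: w_G1=27/11 w_G3=-1 w_R=0
total: w_G1=38/11 w_G3=0 w_R=1
asked value: 1

planetary set (33T centre, 24T on arm, 81T internal) — Willis relation
superposition row 1 [locked train]: every member turns x
row 2 — arm fixed, fixed-axis ratios: sun y, ring −(33/81)·y, arm 0
boundary: total ω_ring = x − (33/81)·y = 0 and total ω_arm = x = 1  ⇒  y = 27/11, x = 1
row 2 ring = −(33/81)·27/11 = -1
totals (row 1 + row 2): sun 1 + 27/11 = 38/11, ring 1 + (-1) = 0, arm 1 + 0 = 1
asked cell (row1, sun) = 1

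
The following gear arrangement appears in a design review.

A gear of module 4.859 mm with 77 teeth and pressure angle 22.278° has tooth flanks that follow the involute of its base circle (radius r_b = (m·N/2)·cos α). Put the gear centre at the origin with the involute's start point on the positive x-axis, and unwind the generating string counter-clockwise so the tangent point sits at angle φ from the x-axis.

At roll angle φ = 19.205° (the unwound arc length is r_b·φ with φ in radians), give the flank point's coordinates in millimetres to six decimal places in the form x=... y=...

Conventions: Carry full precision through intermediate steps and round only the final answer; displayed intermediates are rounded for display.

single-mesh involute tooth geometry (77T wheel at module 4.859)
pitch radius r_p = m·N/2 = 4.859·77/2 = 187.071500
base radius r_b = r_p·cos α = 187.071500·cos 22.278° = 173.107614
roll angle φ = 19.205° = 0.33519048 rad
x = r_b·(cos φ + φ·sin φ) = 182.560719
y = r_b·(sin φ − φ·cos φ) = 2.148734

x=182.560719 y=2.148734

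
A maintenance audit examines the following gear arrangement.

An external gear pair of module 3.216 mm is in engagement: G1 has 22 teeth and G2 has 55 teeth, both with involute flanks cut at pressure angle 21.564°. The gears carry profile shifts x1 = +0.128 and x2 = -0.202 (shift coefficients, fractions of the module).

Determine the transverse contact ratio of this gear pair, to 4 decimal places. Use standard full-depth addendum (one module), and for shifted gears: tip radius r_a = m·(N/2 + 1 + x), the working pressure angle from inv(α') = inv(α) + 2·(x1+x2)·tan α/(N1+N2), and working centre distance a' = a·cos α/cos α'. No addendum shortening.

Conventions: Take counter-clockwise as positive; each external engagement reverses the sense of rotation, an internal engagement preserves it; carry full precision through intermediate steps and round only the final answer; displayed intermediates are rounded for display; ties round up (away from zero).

recognized (one external pair, fixed centres): single-mesh tooth geometry, m = 3.216, N1 = 22, N2 = 55
base radii: r_b1 = 32.899949, r_b2 = 82.249872
tip radii: r_a1 = 39.003648, r_a2 = 91.006368
inv(α') = inv(21.564°) + 2·(+0.128-0.202)·tan α/(22+55) = 0.01807897  ⇒  α' = 21.28128°
a' = a·cos α / cos α' = 123.8160·cos 21.564°/cos 21.28128° = 123.576524
action lengths: √(r_a1²−r_b1²) = 20.949413, √(r_a2²−r_b2²) = 38.950193
base pitch p_b = π·m·cos α = 9.396203
CR = (20.949413 + 38.950193 − 123.576524·sin 21.28128°)/9.396203 = 1.601487
contact ratio ≈ 1.6015

1.6015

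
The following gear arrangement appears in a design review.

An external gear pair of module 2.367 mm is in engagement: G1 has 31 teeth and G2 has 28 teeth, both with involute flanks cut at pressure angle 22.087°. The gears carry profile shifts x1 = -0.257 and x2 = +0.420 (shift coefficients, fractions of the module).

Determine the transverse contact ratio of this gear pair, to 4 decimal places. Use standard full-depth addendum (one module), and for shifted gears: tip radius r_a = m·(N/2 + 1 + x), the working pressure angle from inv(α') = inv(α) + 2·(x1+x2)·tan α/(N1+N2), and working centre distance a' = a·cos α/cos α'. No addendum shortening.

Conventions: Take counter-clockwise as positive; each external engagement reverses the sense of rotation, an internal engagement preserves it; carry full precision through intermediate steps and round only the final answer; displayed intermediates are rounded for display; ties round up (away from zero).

1.5150

topology: single-mesh involute geometry — m = 2.367, 31T/28T pair
base radii: r_b1 = 33.996077, r_b2 = 30.706134
tip radii: r_a1 = 38.447181, r_a2 = 36.499140
inv(α') = inv(22.087°) + 2·(-0.257+0.420)·tan α/(31+28) = 0.02254492  ⇒  α' = 22.83842°
a' = a·cos α / cos α' = 69.8265·cos 22.087°/cos 22.83842° = 70.206154
action lengths: √(r_a1²−r_b1²) = 17.956962, √(r_a2²−r_b2²) = 19.731208
base pitch p_b = π·m·cos α = 6.890440
CR = (17.956962 + 19.731208 − 70.206154·sin 22.83842°)/6.890440 = 1.514969
contact ratio ≈ 1.5150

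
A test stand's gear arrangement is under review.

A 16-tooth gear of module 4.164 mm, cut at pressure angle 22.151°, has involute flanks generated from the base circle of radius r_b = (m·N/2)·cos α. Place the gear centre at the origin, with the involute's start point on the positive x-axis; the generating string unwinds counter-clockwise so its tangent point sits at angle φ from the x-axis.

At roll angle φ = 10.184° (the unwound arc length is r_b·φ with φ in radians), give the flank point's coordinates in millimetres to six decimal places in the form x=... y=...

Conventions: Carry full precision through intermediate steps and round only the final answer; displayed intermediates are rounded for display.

single-mesh involute tooth geometry (16T wheel at module 4.164)
pitch radius r_p = m·N/2 = 4.164·16/2 = 33.312000
base radius r_b = r_p·cos α = 33.312000·cos 22.151° = 30.853354
roll angle φ = 10.184° = 0.17774433 rad
x = r_b·(cos φ + φ·sin φ) = 31.336887
y = r_b·(sin φ − φ·cos φ) = 0.057570

x=31.336887 y=0.057570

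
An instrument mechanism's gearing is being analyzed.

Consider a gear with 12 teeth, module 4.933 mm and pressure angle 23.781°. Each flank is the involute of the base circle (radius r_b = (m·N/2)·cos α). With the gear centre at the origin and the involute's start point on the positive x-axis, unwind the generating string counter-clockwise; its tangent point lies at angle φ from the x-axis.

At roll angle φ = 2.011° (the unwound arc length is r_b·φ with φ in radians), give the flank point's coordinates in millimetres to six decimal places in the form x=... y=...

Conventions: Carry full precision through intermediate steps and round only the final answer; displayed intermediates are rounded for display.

class = single-mesh tooth geometry [base-circle involute, m = 4.933, 12T]
pitch radius r_p = m·N/2 = 4.933·12/2 = 29.598000
base radius r_b = r_p·cos α = 29.598000·cos 23.781° = 27.084936
roll angle φ = 2.011° = 0.03509857 rad
x = r_b·(cos φ + φ·sin φ) = 27.101614
y = r_b·(sin φ − φ·cos φ) = 0.000390

x=27.101614 y=0.000390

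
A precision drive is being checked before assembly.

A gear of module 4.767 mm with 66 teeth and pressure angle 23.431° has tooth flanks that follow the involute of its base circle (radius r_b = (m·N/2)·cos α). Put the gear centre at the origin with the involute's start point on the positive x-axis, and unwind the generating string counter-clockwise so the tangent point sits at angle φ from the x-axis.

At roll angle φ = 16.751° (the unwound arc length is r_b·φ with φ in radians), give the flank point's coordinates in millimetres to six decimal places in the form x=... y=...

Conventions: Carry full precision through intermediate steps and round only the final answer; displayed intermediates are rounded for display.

class = single-mesh tooth geometry [base-circle involute, m = 4.767, 66T]
pitch radius r_p = m·N/2 = 4.767·66/2 = 157.311000
base radius r_b = r_p·cos α = 157.311000·cos 23.431° = 144.339074
roll angle φ = 16.751° = 0.29236010 rad
x = r_b·(cos φ + φ·sin φ) = 150.376533
y = r_b·(sin φ − φ·cos φ) = 1.192066

x=150.376533 y=1.192066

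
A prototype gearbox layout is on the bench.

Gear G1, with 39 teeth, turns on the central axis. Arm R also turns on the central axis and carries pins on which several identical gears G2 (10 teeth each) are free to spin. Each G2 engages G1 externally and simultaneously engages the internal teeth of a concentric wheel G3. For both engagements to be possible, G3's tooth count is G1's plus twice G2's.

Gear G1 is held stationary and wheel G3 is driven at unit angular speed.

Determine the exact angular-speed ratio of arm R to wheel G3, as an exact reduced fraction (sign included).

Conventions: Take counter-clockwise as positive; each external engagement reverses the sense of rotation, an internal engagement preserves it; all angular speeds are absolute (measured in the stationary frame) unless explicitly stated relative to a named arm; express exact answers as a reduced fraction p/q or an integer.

class = planetary set [G3 = 39+2·10 = 59; Willis about the carrier]
ring teeth: 39 + 2·10 = 59
39(ω_sun−ω_arm) = −59(ω_ring−ω_arm),  ω_sun = 0, ω_ring = 1
39(0−ω_arm) = −59(1−ω_arm)  ⇒  98·ω_arm = 59  ⇒  ω_arm = 59/98
ω_out/ω_in = 59/98

59/98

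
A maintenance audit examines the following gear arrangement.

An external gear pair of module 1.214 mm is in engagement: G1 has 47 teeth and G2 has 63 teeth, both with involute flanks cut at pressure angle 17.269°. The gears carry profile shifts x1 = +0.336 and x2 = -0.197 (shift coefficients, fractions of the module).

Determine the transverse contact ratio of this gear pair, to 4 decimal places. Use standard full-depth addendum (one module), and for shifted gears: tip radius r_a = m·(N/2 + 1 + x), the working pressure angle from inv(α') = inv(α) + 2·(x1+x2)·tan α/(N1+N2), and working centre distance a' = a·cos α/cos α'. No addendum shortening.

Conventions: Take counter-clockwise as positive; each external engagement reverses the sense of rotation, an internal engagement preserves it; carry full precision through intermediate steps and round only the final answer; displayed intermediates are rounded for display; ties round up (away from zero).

1.8780

single-mesh involute tooth geometry (47T engaging 63T at module 1.214)
base radii: r_b1 = 27.242957, r_b2 = 36.517155
tip radii: r_a1 = 30.150904, r_a2 = 39.215842
inv(α') = inv(17.269°) + 2·(+0.336-0.197)·tan α/(47+63) = 0.01025663  ⇒  α' = 17.72202°
a' = a·cos α / cos α' = 66.7700·cos 17.269°/cos 17.72202° = 66.936618
action lengths: √(r_a1²−r_b1²) = 12.918913, √(r_a2²−r_b2²) = 14.296141
base pitch p_b = π·m·cos α = 3.641969
CR = (12.918913 + 14.296141 − 66.936618·sin 17.72202°)/3.641969 = 1.877996
contact ratio ≈ 1.8780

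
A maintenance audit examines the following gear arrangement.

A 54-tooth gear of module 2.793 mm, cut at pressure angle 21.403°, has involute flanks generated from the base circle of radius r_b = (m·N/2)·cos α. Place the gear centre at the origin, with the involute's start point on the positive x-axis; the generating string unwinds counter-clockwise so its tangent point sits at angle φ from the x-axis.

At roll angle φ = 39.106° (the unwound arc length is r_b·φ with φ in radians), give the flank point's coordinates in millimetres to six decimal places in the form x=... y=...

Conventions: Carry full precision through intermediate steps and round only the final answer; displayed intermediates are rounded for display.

single-mesh involute tooth geometry (54T wheel at module 2.793)
pitch radius r_p = m·N/2 = 2.793·54/2 = 75.411000
base radius r_b = r_p·cos α = 75.411000·cos 21.403° = 70.210409
roll angle φ = 39.106° = 0.68252846 rad
x = r_b·(cos φ + φ·sin φ) = 84.708157
y = r_b·(sin φ − φ·cos φ) = 7.100266

x=84.708157 y=7.100266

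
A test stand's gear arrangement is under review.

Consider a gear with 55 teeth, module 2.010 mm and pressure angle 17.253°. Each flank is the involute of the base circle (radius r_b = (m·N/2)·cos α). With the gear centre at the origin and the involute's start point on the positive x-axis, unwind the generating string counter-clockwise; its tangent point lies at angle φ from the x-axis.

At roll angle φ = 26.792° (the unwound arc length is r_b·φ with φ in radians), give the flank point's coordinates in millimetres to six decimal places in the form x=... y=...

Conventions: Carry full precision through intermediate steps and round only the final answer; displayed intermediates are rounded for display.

x=58.247439 y=1.760088

recognized (one wheel, involute flank): single-mesh tooth geometry, m = 2.010, N = 55
pitch radius r_p = m·N/2 = 2.010·55/2 = 55.275000
base radius r_b = r_p·cos α = 55.275000·cos 17.253° = 52.787869
roll angle φ = 26.792° = 0.46760861 rad
x = r_b·(cos φ + φ·sin φ) = 58.247439
y = r_b·(sin φ − φ·cos φ) = 1.760088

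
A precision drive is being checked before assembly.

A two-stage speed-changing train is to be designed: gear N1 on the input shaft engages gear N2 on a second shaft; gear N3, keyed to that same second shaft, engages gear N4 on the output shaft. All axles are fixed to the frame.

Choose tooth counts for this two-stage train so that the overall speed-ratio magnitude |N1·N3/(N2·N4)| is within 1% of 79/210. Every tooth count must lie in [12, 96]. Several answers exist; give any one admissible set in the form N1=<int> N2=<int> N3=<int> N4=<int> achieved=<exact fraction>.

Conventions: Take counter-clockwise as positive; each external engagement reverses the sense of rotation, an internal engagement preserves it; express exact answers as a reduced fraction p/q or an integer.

N1=12 N2=28 N3=79 N4=90 achieved=79/210

topology: fixed-axis compound train — 2 stages, target 79/210
target = 79/210 in lowest terms: an exact hit needs N1·N3 = k·79 and N2·N4 = k·210 for one integer k, every count in [12, 96]; additionally prefer no 1:1 stage (N1 ≠ N2, N3 ≠ N4)
k = 1…11: no 1:1-free in-range split of k·79 and k·210 into factor pairs; take k = 12
k = 12: N1·N3 = 948 = 12·79, N2·N4 = 2520 = 28·90
achieved = 12·79/(28·90) = 79/210; |achieved − target| = 0 ≤ 79/21000 ✓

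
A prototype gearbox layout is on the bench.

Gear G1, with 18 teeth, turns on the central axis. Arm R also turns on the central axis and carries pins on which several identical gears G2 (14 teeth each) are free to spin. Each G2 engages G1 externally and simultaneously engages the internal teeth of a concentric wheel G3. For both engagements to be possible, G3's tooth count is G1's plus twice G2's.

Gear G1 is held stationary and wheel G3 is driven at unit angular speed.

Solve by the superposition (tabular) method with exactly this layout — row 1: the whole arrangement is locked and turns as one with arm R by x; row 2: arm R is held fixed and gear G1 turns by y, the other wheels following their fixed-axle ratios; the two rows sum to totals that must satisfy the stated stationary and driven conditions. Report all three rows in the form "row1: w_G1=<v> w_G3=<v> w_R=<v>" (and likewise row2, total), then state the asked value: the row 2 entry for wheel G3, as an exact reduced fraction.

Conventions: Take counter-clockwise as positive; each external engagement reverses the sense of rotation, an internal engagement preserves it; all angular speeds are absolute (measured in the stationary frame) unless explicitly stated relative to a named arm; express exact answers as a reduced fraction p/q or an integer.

row1: w_G1=23/32 w_G3=23/32 w_R=23/32
row2: w_G1=-23/32 w_G3=9/32 w_R=0
total: w_G1=0 w_G3=1 w_R=23/32
asked value: 9/32

recognized (axles ride arm R): planetary set, 18/14/46 teeth
row 1 (train locked, turned with arm): all members turn x
row 2 — arm fixed, fixed-axis ratios: sun y, ring −(18/46)·y, arm 0
boundary: total ω_sun = x + y = 0 and total ω_ring = x − (18/46)·y = 1  ⇒  y = -23/32, x = 23/32
row 2 ring = −(18/46)·(-23/32) = 9/32
totals (row 1 + row 2): sun 23/32 + (-23/32) = 0, ring 23/32 + 9/32 = 1, arm 23/32 + 0 = 23/32
asked cell (row2, ring) = 9/32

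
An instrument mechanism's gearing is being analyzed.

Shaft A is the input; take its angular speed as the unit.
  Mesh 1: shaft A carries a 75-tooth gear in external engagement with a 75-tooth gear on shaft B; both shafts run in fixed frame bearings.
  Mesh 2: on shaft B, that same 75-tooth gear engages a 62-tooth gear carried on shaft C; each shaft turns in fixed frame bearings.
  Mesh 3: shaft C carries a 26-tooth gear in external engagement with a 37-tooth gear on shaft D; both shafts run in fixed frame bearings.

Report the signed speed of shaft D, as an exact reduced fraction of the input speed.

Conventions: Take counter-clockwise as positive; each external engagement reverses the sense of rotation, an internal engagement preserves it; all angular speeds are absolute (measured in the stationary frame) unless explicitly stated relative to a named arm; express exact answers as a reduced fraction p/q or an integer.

3-mesh fixed-axis compound train (all bearings frame-fixed)
mesh 1 [75T→75T]: |ω|/ω_in = 1×75/75 = 1, sense flips to −
mesh 2 [75T→62T]: |ω|/ω_in = 1×75/62 = 75/62, sense flips to +
mesh 3 [26T→37T]: |ω|/ω_in = (75/62)×26/37 = 975/1147, sense flips to −
signed output speed (× input speed) = -975/1147

-975/1147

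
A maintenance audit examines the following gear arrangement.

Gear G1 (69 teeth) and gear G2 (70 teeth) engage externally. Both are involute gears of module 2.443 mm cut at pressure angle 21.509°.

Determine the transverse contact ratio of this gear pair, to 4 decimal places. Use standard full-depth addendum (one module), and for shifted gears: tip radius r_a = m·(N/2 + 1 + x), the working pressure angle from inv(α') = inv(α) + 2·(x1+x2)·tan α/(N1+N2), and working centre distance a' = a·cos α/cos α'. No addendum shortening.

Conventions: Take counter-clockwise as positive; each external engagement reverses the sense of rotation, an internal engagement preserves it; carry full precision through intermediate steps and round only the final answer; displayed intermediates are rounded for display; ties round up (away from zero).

1.7229

single-mesh involute tooth geometry (69T engaging 70T at module 2.443)
base radii: r_b1 = 78.413996, r_b2 = 79.550431
tip radii: r_a1 = 86.726500, r_a2 = 87.948000
no profile shift: α' = α, a' = a
action lengths: √(r_a1²−r_b1²) = 37.050385, √(r_a2²−r_b2²) = 37.504396
base pitch p_b = π·m·cos α = 7.140430
CR = (37.050385 + 37.504396 − 169.788500·sin 21.50900°)/7.140430 = 1.722904
contact ratio ≈ 1.7229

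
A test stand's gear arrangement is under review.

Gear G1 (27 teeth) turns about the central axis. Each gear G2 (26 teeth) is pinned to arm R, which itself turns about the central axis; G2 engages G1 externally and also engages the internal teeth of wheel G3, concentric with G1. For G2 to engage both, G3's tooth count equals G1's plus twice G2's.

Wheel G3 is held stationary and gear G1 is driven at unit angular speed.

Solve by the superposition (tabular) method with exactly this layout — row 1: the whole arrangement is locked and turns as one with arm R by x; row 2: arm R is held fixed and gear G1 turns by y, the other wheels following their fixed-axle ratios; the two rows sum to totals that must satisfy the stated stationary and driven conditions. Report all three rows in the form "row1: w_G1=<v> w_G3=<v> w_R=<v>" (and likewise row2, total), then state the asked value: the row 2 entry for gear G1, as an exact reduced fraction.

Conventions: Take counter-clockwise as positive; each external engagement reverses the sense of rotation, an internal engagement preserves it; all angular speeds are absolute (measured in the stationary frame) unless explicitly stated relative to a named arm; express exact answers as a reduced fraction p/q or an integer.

row1: w_G1=27/106 w_G3=27/106 w_R=27/106
row2: w_G1=79/106 w_G3=-27/106 w_R=0
total: w_G1=1 w_G3=0 w_R=27/106
asked value: 79/106

class = planetary set [G3 = 27+2·26 = 79; Willis about the carrier]
row 1: whole set turns with the arm by x
superposition row 2 [arm held]: sun y, ring −(27/79)·y, arm 0
boundary: total ω_ring = x − (27/79)·y = 0 and total ω_sun = x + y = 1  ⇒  y = 79/106, x = 27/106
row 2 ring = −(27/79)·79/106 = -27/106
totals (row 1 + row 2): sun 27/106 + 79/106 = 1, ring 27/106 + (-27/106) = 0, arm 27/106 + 0 = 27/106
asked cell (row2, sun) = 79/106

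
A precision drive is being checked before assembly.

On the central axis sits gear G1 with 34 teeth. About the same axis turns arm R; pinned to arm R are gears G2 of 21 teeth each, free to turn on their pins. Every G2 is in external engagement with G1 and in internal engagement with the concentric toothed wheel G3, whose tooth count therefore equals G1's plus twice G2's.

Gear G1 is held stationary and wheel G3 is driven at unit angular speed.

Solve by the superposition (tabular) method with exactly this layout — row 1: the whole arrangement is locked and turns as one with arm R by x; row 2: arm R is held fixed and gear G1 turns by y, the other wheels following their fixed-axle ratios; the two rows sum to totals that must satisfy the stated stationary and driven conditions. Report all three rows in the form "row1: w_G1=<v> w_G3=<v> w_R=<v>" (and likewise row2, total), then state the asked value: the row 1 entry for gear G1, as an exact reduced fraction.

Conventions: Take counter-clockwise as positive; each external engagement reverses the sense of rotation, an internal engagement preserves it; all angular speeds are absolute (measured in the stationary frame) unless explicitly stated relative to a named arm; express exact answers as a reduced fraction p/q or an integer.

row1: w_G1=38/55 w_G3=38/55 w_R=38/55
row2: w_G1=-38/55 w_G3=17/55 w_R=0
total: w_G1=0 w_G3=1 w_R=38/55
asked value: 38/55

planetary set (34T centre, 21T on arm, 76T internal) — Willis relation
row 1: whole set turns with the arm by x
superposition row 2 [arm held]: sun y, ring −(34/76)·y, arm 0
boundary: total ω_sun = x + y = 0 and total ω_ring = x − (34/76)·y = 1  ⇒  y = -38/55, x = 38/55
row 2 ring = −(34/76)·(-38/55) = 17/55
totals (row 1 + row 2): sun 38/55 + (-38/55) = 0, ring 38/55 + 17/55 = 1, arm 38/55 + 0 = 38/55
asked cell (row1, sun) = 38/55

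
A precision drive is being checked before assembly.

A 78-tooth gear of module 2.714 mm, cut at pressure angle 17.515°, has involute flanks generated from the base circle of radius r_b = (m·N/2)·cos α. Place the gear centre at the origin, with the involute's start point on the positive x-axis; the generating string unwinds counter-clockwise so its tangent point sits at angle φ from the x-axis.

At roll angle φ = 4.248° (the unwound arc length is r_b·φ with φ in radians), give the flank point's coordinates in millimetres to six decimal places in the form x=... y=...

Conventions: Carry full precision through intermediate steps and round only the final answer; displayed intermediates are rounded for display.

x=101.215836 y=0.013705

single-mesh involute tooth geometry (78T wheel at module 2.714)
pitch radius r_p = m·N/2 = 2.714·78/2 = 105.846000
base radius r_b = r_p·cos α = 105.846000·cos 17.515° = 100.938788
roll angle φ = 4.248° = 0.07414159 rad
x = r_b·(cos φ + φ·sin φ) = 101.215836
y = r_b·(sin φ − φ·cos φ) = 0.013705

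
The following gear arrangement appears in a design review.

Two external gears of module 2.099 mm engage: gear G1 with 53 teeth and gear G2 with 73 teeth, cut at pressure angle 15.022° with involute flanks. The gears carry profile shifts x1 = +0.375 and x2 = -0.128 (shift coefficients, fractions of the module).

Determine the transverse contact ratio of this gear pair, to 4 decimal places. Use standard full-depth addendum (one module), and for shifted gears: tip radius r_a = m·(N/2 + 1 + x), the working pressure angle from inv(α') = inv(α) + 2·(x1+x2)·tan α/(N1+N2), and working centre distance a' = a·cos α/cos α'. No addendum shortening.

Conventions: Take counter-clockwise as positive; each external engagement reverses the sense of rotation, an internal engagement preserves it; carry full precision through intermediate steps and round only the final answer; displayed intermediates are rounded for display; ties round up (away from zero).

2.0482

class = single-mesh tooth geometry [involute pair 53T × 73T, m = 2.099]
base radii: r_b1 = 53.722643, r_b2 = 73.995339
tip radii: r_a1 = 58.509625, r_a2 = 78.443828
inv(α') = inv(15.022°) + 2·(+0.375-0.128)·tan α/(53+73) = 0.00722956  ⇒  α' = 15.81437°
a' = a·cos α / cos α' = 132.2370·cos 15.022°/cos 15.81437° = 132.742324
action lengths: √(r_a1²−r_b1²) = 23.178736, √(r_a2²−r_b2²) = 26.040813
base pitch p_b = π·m·cos α = 6.368855
CR = (23.178736 + 26.040813 − 132.742324·sin 15.81437°)/6.368855 = 2.048155
contact ratio ≈ 2.0482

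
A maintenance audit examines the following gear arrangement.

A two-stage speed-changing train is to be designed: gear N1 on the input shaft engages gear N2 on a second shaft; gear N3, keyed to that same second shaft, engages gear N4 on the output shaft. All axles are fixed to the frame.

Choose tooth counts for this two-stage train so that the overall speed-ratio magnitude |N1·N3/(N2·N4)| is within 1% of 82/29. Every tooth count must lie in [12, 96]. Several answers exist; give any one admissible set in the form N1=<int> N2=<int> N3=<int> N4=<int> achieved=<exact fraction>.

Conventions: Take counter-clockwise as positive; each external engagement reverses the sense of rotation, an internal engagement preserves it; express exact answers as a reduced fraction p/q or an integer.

design class (target 82/29): fixed-axis compound train
target = 82/29 in lowest terms: an exact hit needs N1·N3 = k·82 and N2·N4 = k·29 for one integer k, every count in [12, 96]; additionally prefer no 1:1 stage (N1 ≠ N2, N3 ≠ N4)
k = 1…11: no 1:1-free in-range split of k·82 and k·29 into factor pairs; take k = 12
k = 12: N1·N3 = 984 = 12·82, N2·N4 = 348 = 29·12
achieved = 12·82/(29·12) = 82/29; |achieved − target| = 0 ≤ 41/1450 ✓

N1=12 N2=29 N3=82 N4=12 achieved=82/29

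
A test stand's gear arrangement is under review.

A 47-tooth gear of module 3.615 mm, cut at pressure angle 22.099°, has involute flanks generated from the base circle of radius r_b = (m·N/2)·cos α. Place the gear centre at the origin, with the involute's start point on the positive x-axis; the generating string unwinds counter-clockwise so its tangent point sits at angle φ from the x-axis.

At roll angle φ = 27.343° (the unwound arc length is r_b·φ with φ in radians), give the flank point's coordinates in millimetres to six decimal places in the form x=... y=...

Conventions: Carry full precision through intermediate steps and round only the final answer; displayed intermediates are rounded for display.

x=87.170618 y=2.787175

recognized (one wheel, involute flank): single-mesh tooth geometry, m = 3.615, N = 47
pitch radius r_p = m·N/2 = 3.615·47/2 = 84.952500
base radius r_b = r_p·cos α = 84.952500·cos 22.099° = 78.711481
roll angle φ = 27.343° = 0.47722538 rad
x = r_b·(cos φ + φ·sin φ) = 87.170618
y = r_b·(sin φ − φ·cos φ) = 2.787175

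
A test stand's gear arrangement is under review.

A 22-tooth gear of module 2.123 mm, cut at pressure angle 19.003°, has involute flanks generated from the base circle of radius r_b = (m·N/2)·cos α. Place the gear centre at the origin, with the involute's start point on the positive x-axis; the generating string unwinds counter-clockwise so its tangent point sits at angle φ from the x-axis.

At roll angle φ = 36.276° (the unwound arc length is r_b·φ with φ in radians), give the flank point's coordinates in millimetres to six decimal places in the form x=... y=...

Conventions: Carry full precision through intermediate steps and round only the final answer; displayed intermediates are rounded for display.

single-mesh involute tooth geometry (22T wheel at module 2.123)
pitch radius r_p = m·N/2 = 2.123·22/2 = 23.353000
base radius r_b = r_p·cos α = 23.353000·cos 19.003° = 22.080297
roll angle φ = 36.276° = 0.63313564 rad
x = r_b·(cos φ + φ·sin φ) = 26.072129
y = r_b·(sin φ − φ·cos φ) = 1.794171

x=26.072129 y=1.794171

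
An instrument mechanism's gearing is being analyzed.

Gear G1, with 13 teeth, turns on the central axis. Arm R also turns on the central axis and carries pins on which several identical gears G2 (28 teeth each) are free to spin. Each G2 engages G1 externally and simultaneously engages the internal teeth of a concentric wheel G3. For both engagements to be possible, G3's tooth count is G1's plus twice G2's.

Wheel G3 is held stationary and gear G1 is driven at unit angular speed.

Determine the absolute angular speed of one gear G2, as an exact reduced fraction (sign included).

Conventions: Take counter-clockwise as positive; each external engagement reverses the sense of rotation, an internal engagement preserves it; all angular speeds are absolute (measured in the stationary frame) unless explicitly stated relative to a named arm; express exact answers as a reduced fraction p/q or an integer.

topology: planetary set — G1 13T / G2 28T / G3 69T, arm = carrier (Willis)
ring teeth: 13 + 2·28 = 69
13(ω_sun−ω_arm) = −69(ω_ring−ω_arm),  ω_ring = 0, ω_sun = 1
13(1−ω_arm) = −69(0−ω_arm)  ⇒  82·ω_arm = 13  ⇒  ω_arm = 13/82
sun–planet mesh: 13·(1−13/82) = −28·(ω_p−ω_arm)  ⇒  ω_p−ω_arm = -897/2296
ω_p = 13/82 − 897/2296 = -13/56
exact speed ratio = -13/56

-13/56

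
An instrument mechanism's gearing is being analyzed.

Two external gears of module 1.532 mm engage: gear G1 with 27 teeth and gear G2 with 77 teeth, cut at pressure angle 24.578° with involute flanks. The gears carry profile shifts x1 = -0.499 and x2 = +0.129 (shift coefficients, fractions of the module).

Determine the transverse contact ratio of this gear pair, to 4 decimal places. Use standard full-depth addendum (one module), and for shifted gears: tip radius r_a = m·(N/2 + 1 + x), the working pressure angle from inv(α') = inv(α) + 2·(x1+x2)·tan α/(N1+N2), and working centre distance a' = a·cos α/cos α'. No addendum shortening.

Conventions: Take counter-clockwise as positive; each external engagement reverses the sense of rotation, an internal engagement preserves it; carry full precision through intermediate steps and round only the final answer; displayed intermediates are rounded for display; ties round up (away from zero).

1.6062

single-mesh involute tooth geometry (27T engaging 77T at module 1.532)
base radii: r_b1 = 18.808126, r_b2 = 53.637988
tip radii: r_a1 = 21.449532, r_a2 = 60.711628
inv(α') = inv(24.578°) + 2·(-0.499+0.129)·tan α/(27+77) = 0.02514997  ⇒  α' = 23.64745°
a' = a·cos α / cos α' = 79.6640·cos 24.578°/cos 23.64745° = 79.086977
action lengths: √(r_a1²−r_b1²) = 10.311975, √(r_a2²−r_b2²) = 28.440605
base pitch p_b = π·m·cos α = 4.376850
CR = (10.311975 + 28.440605 − 79.086977·sin 23.64745°)/4.376850 = 1.606220
contact ratio ≈ 1.6062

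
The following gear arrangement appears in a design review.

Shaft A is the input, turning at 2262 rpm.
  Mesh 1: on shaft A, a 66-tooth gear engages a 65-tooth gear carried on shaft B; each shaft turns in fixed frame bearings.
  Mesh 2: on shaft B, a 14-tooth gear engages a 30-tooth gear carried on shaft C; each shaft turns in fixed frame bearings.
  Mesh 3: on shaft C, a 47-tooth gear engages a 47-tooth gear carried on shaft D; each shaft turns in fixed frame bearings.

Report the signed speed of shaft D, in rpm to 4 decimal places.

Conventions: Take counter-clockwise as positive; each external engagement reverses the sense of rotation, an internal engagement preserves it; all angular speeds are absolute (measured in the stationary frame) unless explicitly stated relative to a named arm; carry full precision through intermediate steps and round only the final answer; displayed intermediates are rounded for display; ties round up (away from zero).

topology: fixed-axis compound train — 3 meshes, A→D
mesh 1 [66T→65T]: ω = 2262.0000×66/65 = 2296.8000 rpm, sense flips to −
mesh 2 [14T→30T]: ω = 2296.8000×14/30 = 1071.8400 rpm, sense flips to +
mesh 3 [47T→47T]: ω = 1071.8400×47/47 = 1071.8400 rpm, sense flips to −
signed output speed = -1071.8400 rpm

-1071.8400 rpm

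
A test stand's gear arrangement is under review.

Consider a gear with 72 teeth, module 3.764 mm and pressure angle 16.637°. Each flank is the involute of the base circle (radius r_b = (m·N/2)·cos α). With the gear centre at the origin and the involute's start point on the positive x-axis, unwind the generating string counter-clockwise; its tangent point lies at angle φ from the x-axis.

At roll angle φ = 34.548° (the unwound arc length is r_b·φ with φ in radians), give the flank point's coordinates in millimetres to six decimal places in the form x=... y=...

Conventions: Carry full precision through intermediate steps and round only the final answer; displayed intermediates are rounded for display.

x=151.331244 y=9.147169

topology: single-mesh involute geometry — m = 3.764, N = 72
pitch radius r_p = m·N/2 = 3.764·72/2 = 135.504000
base radius r_b = r_p·cos α = 135.504000·cos 16.637° = 129.831516
roll angle φ = 34.548° = 0.60297635 rad
x = r_b·(cos φ + φ·sin φ) = 151.331244
y = r_b·(sin φ − φ·cos φ) = 9.147169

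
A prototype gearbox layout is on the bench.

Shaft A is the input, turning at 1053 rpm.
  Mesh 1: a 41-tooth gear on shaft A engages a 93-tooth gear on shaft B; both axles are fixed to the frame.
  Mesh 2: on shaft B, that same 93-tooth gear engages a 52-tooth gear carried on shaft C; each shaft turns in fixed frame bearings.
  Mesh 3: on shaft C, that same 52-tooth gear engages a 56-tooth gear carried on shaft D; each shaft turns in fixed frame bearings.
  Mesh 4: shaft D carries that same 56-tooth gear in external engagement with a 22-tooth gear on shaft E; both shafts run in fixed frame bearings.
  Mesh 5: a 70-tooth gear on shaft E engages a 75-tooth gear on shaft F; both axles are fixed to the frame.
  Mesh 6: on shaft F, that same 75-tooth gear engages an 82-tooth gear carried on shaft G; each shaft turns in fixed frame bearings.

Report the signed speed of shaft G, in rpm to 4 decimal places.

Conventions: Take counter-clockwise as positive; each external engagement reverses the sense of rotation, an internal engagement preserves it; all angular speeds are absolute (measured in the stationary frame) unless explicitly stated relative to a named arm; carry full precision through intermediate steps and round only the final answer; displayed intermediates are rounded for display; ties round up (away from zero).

+1675.2273 rpm

class = fixed-axis compound train [6 meshes; 6 ratios multiply, 6 sense flips]
mesh 1 [41T→93T]: ω = 1053.0000×41/93 = 464.2258 rpm, sense flips to −
mesh 2 [93T→52T]: ω = 464.2258×93/52 = 830.2500 rpm, sense flips to +
mesh 3 [52T→56T]: ω = 830.2500×52/56 = 770.9464 rpm, sense flips to −
mesh 4 [56T→22T]: ω = 770.9464×56/22 = 1962.4091 rpm, sense flips to +
mesh 5 [70T→75T]: ω = 1962.4091×70/75 = 1831.5818 rpm, sense flips to −
mesh 6 [75T→82T]: ω = 1831.5818×75/82 = 1675.2273 rpm, sense flips to +
signed output speed = +1675.2273 rpm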